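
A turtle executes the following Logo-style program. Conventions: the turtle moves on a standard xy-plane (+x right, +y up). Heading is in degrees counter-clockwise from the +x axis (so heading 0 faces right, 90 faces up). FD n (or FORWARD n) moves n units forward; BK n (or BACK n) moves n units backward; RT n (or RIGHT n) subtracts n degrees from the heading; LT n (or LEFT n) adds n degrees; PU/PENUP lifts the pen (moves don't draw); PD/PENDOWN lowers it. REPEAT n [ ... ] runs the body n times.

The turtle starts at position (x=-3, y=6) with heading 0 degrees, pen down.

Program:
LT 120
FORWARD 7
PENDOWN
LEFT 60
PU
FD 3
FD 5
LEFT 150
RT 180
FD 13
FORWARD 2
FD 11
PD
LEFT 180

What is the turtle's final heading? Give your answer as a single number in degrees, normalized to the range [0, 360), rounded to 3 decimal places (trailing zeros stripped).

Answer: 330

Derivation:
Executing turtle program step by step:
Start: pos=(-3,6), heading=0, pen down
LT 120: heading 0 -> 120
FD 7: (-3,6) -> (-6.5,12.062) [heading=120, draw]
PD: pen down
LT 60: heading 120 -> 180
PU: pen up
FD 3: (-6.5,12.062) -> (-9.5,12.062) [heading=180, move]
FD 5: (-9.5,12.062) -> (-14.5,12.062) [heading=180, move]
LT 150: heading 180 -> 330
RT 180: heading 330 -> 150
FD 13: (-14.5,12.062) -> (-25.758,18.562) [heading=150, move]
FD 2: (-25.758,18.562) -> (-27.49,19.562) [heading=150, move]
FD 11: (-27.49,19.562) -> (-37.017,25.062) [heading=150, move]
PD: pen down
LT 180: heading 150 -> 330
Final: pos=(-37.017,25.062), heading=330, 1 segment(s) drawn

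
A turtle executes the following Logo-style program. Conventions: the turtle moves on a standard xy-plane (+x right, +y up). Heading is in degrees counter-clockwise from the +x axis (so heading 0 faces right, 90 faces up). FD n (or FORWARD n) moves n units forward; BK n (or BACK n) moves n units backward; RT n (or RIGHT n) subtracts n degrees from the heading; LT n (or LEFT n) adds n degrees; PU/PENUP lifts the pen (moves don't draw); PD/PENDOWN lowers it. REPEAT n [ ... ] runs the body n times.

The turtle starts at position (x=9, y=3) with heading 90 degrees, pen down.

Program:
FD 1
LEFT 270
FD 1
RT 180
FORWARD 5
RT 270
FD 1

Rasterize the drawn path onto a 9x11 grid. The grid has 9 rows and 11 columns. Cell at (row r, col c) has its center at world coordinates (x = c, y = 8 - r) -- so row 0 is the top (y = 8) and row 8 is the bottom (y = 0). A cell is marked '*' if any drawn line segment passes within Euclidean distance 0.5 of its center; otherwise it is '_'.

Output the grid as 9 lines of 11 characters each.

Answer: ___________
___________
___________
___________
_____******
_____*___*_
___________
___________
___________

Derivation:
Segment 0: (9,3) -> (9,4)
Segment 1: (9,4) -> (10,4)
Segment 2: (10,4) -> (5,4)
Segment 3: (5,4) -> (5,3)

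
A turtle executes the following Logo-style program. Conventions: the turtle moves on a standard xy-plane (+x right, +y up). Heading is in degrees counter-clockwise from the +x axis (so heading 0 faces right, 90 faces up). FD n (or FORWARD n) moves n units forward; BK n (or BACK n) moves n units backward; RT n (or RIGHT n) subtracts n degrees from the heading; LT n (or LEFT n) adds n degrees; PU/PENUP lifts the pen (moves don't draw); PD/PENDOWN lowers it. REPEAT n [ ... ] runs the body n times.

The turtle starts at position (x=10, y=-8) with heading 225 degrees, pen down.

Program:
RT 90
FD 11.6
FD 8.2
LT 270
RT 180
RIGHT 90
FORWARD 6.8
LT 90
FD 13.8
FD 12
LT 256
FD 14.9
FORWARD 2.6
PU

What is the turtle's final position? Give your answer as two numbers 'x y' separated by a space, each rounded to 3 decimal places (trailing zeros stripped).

Answer: -36.066 7.566

Derivation:
Executing turtle program step by step:
Start: pos=(10,-8), heading=225, pen down
RT 90: heading 225 -> 135
FD 11.6: (10,-8) -> (1.798,0.202) [heading=135, draw]
FD 8.2: (1.798,0.202) -> (-4.001,6.001) [heading=135, draw]
LT 270: heading 135 -> 45
RT 180: heading 45 -> 225
RT 90: heading 225 -> 135
FD 6.8: (-4.001,6.001) -> (-8.809,10.809) [heading=135, draw]
LT 90: heading 135 -> 225
FD 13.8: (-8.809,10.809) -> (-18.567,1.051) [heading=225, draw]
FD 12: (-18.567,1.051) -> (-27.052,-7.434) [heading=225, draw]
LT 256: heading 225 -> 121
FD 14.9: (-27.052,-7.434) -> (-34.726,5.337) [heading=121, draw]
FD 2.6: (-34.726,5.337) -> (-36.066,7.566) [heading=121, draw]
PU: pen up
Final: pos=(-36.066,7.566), heading=121, 7 segment(s) drawn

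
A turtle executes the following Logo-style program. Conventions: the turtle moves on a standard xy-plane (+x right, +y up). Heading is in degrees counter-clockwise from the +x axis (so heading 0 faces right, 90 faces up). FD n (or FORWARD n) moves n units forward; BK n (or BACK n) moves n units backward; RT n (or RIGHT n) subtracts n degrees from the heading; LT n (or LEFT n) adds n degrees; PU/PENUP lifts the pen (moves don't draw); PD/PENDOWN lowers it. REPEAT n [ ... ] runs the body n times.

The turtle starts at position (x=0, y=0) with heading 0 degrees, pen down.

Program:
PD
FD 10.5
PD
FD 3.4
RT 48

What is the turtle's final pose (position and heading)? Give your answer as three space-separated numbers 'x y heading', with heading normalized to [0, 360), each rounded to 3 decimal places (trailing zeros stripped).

Answer: 13.9 0 312

Derivation:
Executing turtle program step by step:
Start: pos=(0,0), heading=0, pen down
PD: pen down
FD 10.5: (0,0) -> (10.5,0) [heading=0, draw]
PD: pen down
FD 3.4: (10.5,0) -> (13.9,0) [heading=0, draw]
RT 48: heading 0 -> 312
Final: pos=(13.9,0), heading=312, 2 segment(s) drawn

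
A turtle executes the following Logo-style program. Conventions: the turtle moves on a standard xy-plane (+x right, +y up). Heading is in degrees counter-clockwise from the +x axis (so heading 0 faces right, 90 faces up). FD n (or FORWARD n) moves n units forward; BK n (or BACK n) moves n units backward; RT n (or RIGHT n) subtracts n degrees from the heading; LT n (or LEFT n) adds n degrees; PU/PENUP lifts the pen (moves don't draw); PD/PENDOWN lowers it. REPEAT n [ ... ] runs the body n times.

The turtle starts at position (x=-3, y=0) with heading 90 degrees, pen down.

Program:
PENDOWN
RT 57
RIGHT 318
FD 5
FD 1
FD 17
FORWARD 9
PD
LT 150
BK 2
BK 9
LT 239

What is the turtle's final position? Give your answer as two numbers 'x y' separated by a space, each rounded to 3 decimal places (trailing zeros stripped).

Executing turtle program step by step:
Start: pos=(-3,0), heading=90, pen down
PD: pen down
RT 57: heading 90 -> 33
RT 318: heading 33 -> 75
FD 5: (-3,0) -> (-1.706,4.83) [heading=75, draw]
FD 1: (-1.706,4.83) -> (-1.447,5.796) [heading=75, draw]
FD 17: (-1.447,5.796) -> (2.953,22.216) [heading=75, draw]
FD 9: (2.953,22.216) -> (5.282,30.91) [heading=75, draw]
PD: pen down
LT 150: heading 75 -> 225
BK 2: (5.282,30.91) -> (6.696,32.324) [heading=225, draw]
BK 9: (6.696,32.324) -> (13.06,38.688) [heading=225, draw]
LT 239: heading 225 -> 104
Final: pos=(13.06,38.688), heading=104, 6 segment(s) drawn

Answer: 13.06 38.688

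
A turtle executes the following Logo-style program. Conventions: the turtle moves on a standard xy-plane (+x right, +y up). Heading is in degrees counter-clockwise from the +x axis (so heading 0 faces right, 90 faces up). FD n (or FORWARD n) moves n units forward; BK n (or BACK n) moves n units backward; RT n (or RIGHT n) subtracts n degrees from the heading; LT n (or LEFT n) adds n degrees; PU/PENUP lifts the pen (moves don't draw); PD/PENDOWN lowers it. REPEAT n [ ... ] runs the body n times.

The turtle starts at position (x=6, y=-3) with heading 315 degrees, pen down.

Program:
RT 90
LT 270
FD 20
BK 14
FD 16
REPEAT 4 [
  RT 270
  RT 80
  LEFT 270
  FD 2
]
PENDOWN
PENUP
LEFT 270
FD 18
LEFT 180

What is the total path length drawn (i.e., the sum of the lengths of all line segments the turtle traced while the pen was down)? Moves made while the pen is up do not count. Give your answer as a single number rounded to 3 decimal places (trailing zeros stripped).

Executing turtle program step by step:
Start: pos=(6,-3), heading=315, pen down
RT 90: heading 315 -> 225
LT 270: heading 225 -> 135
FD 20: (6,-3) -> (-8.142,11.142) [heading=135, draw]
BK 14: (-8.142,11.142) -> (1.757,1.243) [heading=135, draw]
FD 16: (1.757,1.243) -> (-9.556,12.556) [heading=135, draw]
REPEAT 4 [
  -- iteration 1/4 --
  RT 270: heading 135 -> 225
  RT 80: heading 225 -> 145
  LT 270: heading 145 -> 55
  FD 2: (-9.556,12.556) -> (-8.409,14.195) [heading=55, draw]
  -- iteration 2/4 --
  RT 270: heading 55 -> 145
  RT 80: heading 145 -> 65
  LT 270: heading 65 -> 335
  FD 2: (-8.409,14.195) -> (-6.597,13.349) [heading=335, draw]
  -- iteration 3/4 --
  RT 270: heading 335 -> 65
  RT 80: heading 65 -> 345
  LT 270: heading 345 -> 255
  FD 2: (-6.597,13.349) -> (-7.114,11.418) [heading=255, draw]
  -- iteration 4/4 --
  RT 270: heading 255 -> 345
  RT 80: heading 345 -> 265
  LT 270: heading 265 -> 175
  FD 2: (-7.114,11.418) -> (-9.107,11.592) [heading=175, draw]
]
PD: pen down
PU: pen up
LT 270: heading 175 -> 85
FD 18: (-9.107,11.592) -> (-7.538,29.523) [heading=85, move]
LT 180: heading 85 -> 265
Final: pos=(-7.538,29.523), heading=265, 7 segment(s) drawn

Segment lengths:
  seg 1: (6,-3) -> (-8.142,11.142), length = 20
  seg 2: (-8.142,11.142) -> (1.757,1.243), length = 14
  seg 3: (1.757,1.243) -> (-9.556,12.556), length = 16
  seg 4: (-9.556,12.556) -> (-8.409,14.195), length = 2
  seg 5: (-8.409,14.195) -> (-6.597,13.349), length = 2
  seg 6: (-6.597,13.349) -> (-7.114,11.418), length = 2
  seg 7: (-7.114,11.418) -> (-9.107,11.592), length = 2
Total = 58

Answer: 58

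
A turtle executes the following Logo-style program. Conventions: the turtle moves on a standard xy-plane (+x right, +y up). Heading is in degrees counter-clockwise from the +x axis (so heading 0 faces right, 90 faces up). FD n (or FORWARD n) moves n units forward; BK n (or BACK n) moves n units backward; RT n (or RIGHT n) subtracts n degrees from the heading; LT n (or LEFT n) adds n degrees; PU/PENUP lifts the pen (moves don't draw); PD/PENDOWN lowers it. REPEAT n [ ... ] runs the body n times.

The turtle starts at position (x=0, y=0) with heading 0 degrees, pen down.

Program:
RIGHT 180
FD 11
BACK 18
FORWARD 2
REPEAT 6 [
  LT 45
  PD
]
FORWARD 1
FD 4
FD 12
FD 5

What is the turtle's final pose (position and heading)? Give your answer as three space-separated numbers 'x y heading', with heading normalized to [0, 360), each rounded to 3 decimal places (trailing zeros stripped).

Answer: 5 22 90

Derivation:
Executing turtle program step by step:
Start: pos=(0,0), heading=0, pen down
RT 180: heading 0 -> 180
FD 11: (0,0) -> (-11,0) [heading=180, draw]
BK 18: (-11,0) -> (7,0) [heading=180, draw]
FD 2: (7,0) -> (5,0) [heading=180, draw]
REPEAT 6 [
  -- iteration 1/6 --
  LT 45: heading 180 -> 225
  PD: pen down
  -- iteration 2/6 --
  LT 45: heading 225 -> 270
  PD: pen down
  -- iteration 3/6 --
  LT 45: heading 270 -> 315
  PD: pen down
  -- iteration 4/6 --
  LT 45: heading 315 -> 0
  PD: pen down
  -- iteration 5/6 --
  LT 45: heading 0 -> 45
  PD: pen down
  -- iteration 6/6 --
  LT 45: heading 45 -> 90
  PD: pen down
]
FD 1: (5,0) -> (5,1) [heading=90, draw]
FD 4: (5,1) -> (5,5) [heading=90, draw]
FD 12: (5,5) -> (5,17) [heading=90, draw]
FD 5: (5,17) -> (5,22) [heading=90, draw]
Final: pos=(5,22), heading=90, 7 segment(s) drawn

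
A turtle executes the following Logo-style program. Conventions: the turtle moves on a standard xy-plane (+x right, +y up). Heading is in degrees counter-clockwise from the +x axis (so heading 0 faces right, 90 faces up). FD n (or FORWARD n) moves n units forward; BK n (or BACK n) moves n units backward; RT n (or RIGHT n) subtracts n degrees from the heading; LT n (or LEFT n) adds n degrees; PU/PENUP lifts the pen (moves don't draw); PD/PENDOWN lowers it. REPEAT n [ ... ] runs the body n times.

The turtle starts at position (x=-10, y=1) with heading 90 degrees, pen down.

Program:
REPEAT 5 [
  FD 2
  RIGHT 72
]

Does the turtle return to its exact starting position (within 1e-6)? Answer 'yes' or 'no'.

Executing turtle program step by step:
Start: pos=(-10,1), heading=90, pen down
REPEAT 5 [
  -- iteration 1/5 --
  FD 2: (-10,1) -> (-10,3) [heading=90, draw]
  RT 72: heading 90 -> 18
  -- iteration 2/5 --
  FD 2: (-10,3) -> (-8.098,3.618) [heading=18, draw]
  RT 72: heading 18 -> 306
  -- iteration 3/5 --
  FD 2: (-8.098,3.618) -> (-6.922,2) [heading=306, draw]
  RT 72: heading 306 -> 234
  -- iteration 4/5 --
  FD 2: (-6.922,2) -> (-8.098,0.382) [heading=234, draw]
  RT 72: heading 234 -> 162
  -- iteration 5/5 --
  FD 2: (-8.098,0.382) -> (-10,1) [heading=162, draw]
  RT 72: heading 162 -> 90
]
Final: pos=(-10,1), heading=90, 5 segment(s) drawn

Start position: (-10, 1)
Final position: (-10, 1)
Distance = 0; < 1e-6 -> CLOSED

Answer: yes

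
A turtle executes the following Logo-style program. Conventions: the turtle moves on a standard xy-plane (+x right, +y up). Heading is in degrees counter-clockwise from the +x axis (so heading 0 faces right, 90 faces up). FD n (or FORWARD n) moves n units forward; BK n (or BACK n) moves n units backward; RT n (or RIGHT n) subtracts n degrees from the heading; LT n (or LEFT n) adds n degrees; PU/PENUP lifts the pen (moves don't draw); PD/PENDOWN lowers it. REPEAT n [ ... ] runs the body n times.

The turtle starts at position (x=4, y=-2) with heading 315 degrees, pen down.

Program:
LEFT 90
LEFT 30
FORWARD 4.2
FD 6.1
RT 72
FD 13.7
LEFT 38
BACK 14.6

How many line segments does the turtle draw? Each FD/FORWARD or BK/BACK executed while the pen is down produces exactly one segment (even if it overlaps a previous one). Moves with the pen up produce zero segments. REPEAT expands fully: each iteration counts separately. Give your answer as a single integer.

Executing turtle program step by step:
Start: pos=(4,-2), heading=315, pen down
LT 90: heading 315 -> 45
LT 30: heading 45 -> 75
FD 4.2: (4,-2) -> (5.087,2.057) [heading=75, draw]
FD 6.1: (5.087,2.057) -> (6.666,7.949) [heading=75, draw]
RT 72: heading 75 -> 3
FD 13.7: (6.666,7.949) -> (20.347,8.666) [heading=3, draw]
LT 38: heading 3 -> 41
BK 14.6: (20.347,8.666) -> (9.328,-0.912) [heading=41, draw]
Final: pos=(9.328,-0.912), heading=41, 4 segment(s) drawn
Segments drawn: 4

Answer: 4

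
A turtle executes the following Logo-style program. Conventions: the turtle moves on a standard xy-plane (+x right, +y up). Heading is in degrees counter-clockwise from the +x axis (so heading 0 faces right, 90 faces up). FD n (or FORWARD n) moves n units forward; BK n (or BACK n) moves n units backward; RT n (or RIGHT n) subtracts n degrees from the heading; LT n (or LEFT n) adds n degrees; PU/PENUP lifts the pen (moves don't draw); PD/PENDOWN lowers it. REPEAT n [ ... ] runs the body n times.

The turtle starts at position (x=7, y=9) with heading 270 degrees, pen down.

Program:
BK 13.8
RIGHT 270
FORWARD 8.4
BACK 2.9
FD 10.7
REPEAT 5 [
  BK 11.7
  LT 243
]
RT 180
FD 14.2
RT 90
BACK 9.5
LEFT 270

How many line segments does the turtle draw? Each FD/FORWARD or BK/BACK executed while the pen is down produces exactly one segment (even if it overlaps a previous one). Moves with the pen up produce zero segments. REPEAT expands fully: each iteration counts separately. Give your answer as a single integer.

Executing turtle program step by step:
Start: pos=(7,9), heading=270, pen down
BK 13.8: (7,9) -> (7,22.8) [heading=270, draw]
RT 270: heading 270 -> 0
FD 8.4: (7,22.8) -> (15.4,22.8) [heading=0, draw]
BK 2.9: (15.4,22.8) -> (12.5,22.8) [heading=0, draw]
FD 10.7: (12.5,22.8) -> (23.2,22.8) [heading=0, draw]
REPEAT 5 [
  -- iteration 1/5 --
  BK 11.7: (23.2,22.8) -> (11.5,22.8) [heading=0, draw]
  LT 243: heading 0 -> 243
  -- iteration 2/5 --
  BK 11.7: (11.5,22.8) -> (16.812,33.225) [heading=243, draw]
  LT 243: heading 243 -> 126
  -- iteration 3/5 --
  BK 11.7: (16.812,33.225) -> (23.689,23.759) [heading=126, draw]
  LT 243: heading 126 -> 9
  -- iteration 4/5 --
  BK 11.7: (23.689,23.759) -> (12.133,21.929) [heading=9, draw]
  LT 243: heading 9 -> 252
  -- iteration 5/5 --
  BK 11.7: (12.133,21.929) -> (15.748,33.056) [heading=252, draw]
  LT 243: heading 252 -> 135
]
RT 180: heading 135 -> 315
FD 14.2: (15.748,33.056) -> (25.789,23.015) [heading=315, draw]
RT 90: heading 315 -> 225
BK 9.5: (25.789,23.015) -> (32.507,29.733) [heading=225, draw]
LT 270: heading 225 -> 135
Final: pos=(32.507,29.733), heading=135, 11 segment(s) drawn
Segments drawn: 11

Answer: 11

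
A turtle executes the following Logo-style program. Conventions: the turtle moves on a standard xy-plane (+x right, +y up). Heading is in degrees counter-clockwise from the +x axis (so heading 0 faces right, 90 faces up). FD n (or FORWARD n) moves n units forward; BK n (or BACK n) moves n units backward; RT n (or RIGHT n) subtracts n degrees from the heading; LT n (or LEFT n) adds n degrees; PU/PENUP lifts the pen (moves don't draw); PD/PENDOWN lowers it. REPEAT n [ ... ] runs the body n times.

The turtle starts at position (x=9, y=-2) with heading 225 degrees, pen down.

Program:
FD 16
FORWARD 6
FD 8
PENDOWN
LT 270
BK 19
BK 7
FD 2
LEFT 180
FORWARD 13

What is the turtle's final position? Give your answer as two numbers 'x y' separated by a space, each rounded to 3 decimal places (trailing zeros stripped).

Answer: 13.95 -49.376

Derivation:
Executing turtle program step by step:
Start: pos=(9,-2), heading=225, pen down
FD 16: (9,-2) -> (-2.314,-13.314) [heading=225, draw]
FD 6: (-2.314,-13.314) -> (-6.556,-17.556) [heading=225, draw]
FD 8: (-6.556,-17.556) -> (-12.213,-23.213) [heading=225, draw]
PD: pen down
LT 270: heading 225 -> 135
BK 19: (-12.213,-23.213) -> (1.222,-36.648) [heading=135, draw]
BK 7: (1.222,-36.648) -> (6.172,-41.598) [heading=135, draw]
FD 2: (6.172,-41.598) -> (4.757,-40.184) [heading=135, draw]
LT 180: heading 135 -> 315
FD 13: (4.757,-40.184) -> (13.95,-49.376) [heading=315, draw]
Final: pos=(13.95,-49.376), heading=315, 7 segment(s) drawn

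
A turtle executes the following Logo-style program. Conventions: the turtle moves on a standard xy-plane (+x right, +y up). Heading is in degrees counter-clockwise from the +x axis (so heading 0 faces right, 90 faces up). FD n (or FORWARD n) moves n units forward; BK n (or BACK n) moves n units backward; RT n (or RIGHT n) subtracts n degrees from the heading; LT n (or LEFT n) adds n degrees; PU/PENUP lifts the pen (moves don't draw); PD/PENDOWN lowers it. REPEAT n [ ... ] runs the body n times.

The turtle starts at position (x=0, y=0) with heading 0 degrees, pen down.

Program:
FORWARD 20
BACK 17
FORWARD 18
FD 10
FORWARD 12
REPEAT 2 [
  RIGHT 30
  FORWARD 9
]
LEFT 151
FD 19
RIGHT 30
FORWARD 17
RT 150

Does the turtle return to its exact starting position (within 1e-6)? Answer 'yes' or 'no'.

Answer: no

Derivation:
Executing turtle program step by step:
Start: pos=(0,0), heading=0, pen down
FD 20: (0,0) -> (20,0) [heading=0, draw]
BK 17: (20,0) -> (3,0) [heading=0, draw]
FD 18: (3,0) -> (21,0) [heading=0, draw]
FD 10: (21,0) -> (31,0) [heading=0, draw]
FD 12: (31,0) -> (43,0) [heading=0, draw]
REPEAT 2 [
  -- iteration 1/2 --
  RT 30: heading 0 -> 330
  FD 9: (43,0) -> (50.794,-4.5) [heading=330, draw]
  -- iteration 2/2 --
  RT 30: heading 330 -> 300
  FD 9: (50.794,-4.5) -> (55.294,-12.294) [heading=300, draw]
]
LT 151: heading 300 -> 91
FD 19: (55.294,-12.294) -> (54.963,6.703) [heading=91, draw]
RT 30: heading 91 -> 61
FD 17: (54.963,6.703) -> (63.204,21.571) [heading=61, draw]
RT 150: heading 61 -> 271
Final: pos=(63.204,21.571), heading=271, 9 segment(s) drawn

Start position: (0, 0)
Final position: (63.204, 21.571)
Distance = 66.784; >= 1e-6 -> NOT closed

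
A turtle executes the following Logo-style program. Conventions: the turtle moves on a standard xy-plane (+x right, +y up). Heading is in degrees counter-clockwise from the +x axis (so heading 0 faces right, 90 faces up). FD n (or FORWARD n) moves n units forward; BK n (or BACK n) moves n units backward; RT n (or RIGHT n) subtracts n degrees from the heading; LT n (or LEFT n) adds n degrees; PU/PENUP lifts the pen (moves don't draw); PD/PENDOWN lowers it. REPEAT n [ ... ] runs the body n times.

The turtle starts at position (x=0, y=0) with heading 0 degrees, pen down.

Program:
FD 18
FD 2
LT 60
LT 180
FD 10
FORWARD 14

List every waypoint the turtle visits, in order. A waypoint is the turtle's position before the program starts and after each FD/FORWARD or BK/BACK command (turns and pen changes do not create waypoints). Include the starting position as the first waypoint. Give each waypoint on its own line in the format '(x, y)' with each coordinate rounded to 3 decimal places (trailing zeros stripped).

Executing turtle program step by step:
Start: pos=(0,0), heading=0, pen down
FD 18: (0,0) -> (18,0) [heading=0, draw]
FD 2: (18,0) -> (20,0) [heading=0, draw]
LT 60: heading 0 -> 60
LT 180: heading 60 -> 240
FD 10: (20,0) -> (15,-8.66) [heading=240, draw]
FD 14: (15,-8.66) -> (8,-20.785) [heading=240, draw]
Final: pos=(8,-20.785), heading=240, 4 segment(s) drawn
Waypoints (5 total):
(0, 0)
(18, 0)
(20, 0)
(15, -8.66)
(8, -20.785)

Answer: (0, 0)
(18, 0)
(20, 0)
(15, -8.66)
(8, -20.785)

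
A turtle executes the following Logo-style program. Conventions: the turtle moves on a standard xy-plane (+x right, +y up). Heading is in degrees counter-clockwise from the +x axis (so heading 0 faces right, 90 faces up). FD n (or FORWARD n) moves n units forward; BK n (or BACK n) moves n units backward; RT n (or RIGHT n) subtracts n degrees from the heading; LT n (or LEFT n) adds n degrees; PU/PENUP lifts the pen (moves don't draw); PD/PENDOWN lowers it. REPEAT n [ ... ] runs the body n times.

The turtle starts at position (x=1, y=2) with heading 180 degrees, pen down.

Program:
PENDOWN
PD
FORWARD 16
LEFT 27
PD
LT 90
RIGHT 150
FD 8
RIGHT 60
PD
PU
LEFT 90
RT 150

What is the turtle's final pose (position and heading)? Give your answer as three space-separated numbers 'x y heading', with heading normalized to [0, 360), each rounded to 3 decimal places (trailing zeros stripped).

Executing turtle program step by step:
Start: pos=(1,2), heading=180, pen down
PD: pen down
PD: pen down
FD 16: (1,2) -> (-15,2) [heading=180, draw]
LT 27: heading 180 -> 207
PD: pen down
LT 90: heading 207 -> 297
RT 150: heading 297 -> 147
FD 8: (-15,2) -> (-21.709,6.357) [heading=147, draw]
RT 60: heading 147 -> 87
PD: pen down
PU: pen up
LT 90: heading 87 -> 177
RT 150: heading 177 -> 27
Final: pos=(-21.709,6.357), heading=27, 2 segment(s) drawn

Answer: -21.709 6.357 27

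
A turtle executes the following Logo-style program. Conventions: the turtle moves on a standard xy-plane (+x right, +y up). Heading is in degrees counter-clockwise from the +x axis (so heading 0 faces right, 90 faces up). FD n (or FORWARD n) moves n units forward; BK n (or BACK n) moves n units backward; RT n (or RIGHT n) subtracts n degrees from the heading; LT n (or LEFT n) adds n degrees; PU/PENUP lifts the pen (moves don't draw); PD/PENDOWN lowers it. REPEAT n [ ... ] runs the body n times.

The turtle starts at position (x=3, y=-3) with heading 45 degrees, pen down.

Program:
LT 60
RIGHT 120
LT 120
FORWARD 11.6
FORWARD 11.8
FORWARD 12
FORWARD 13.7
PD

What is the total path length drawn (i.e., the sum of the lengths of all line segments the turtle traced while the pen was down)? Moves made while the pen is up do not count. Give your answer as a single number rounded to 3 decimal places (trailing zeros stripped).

Answer: 49.1

Derivation:
Executing turtle program step by step:
Start: pos=(3,-3), heading=45, pen down
LT 60: heading 45 -> 105
RT 120: heading 105 -> 345
LT 120: heading 345 -> 105
FD 11.6: (3,-3) -> (-0.002,8.205) [heading=105, draw]
FD 11.8: (-0.002,8.205) -> (-3.056,19.603) [heading=105, draw]
FD 12: (-3.056,19.603) -> (-6.162,31.194) [heading=105, draw]
FD 13.7: (-6.162,31.194) -> (-9.708,44.427) [heading=105, draw]
PD: pen down
Final: pos=(-9.708,44.427), heading=105, 4 segment(s) drawn

Segment lengths:
  seg 1: (3,-3) -> (-0.002,8.205), length = 11.6
  seg 2: (-0.002,8.205) -> (-3.056,19.603), length = 11.8
  seg 3: (-3.056,19.603) -> (-6.162,31.194), length = 12
  seg 4: (-6.162,31.194) -> (-9.708,44.427), length = 13.7
Total = 49.1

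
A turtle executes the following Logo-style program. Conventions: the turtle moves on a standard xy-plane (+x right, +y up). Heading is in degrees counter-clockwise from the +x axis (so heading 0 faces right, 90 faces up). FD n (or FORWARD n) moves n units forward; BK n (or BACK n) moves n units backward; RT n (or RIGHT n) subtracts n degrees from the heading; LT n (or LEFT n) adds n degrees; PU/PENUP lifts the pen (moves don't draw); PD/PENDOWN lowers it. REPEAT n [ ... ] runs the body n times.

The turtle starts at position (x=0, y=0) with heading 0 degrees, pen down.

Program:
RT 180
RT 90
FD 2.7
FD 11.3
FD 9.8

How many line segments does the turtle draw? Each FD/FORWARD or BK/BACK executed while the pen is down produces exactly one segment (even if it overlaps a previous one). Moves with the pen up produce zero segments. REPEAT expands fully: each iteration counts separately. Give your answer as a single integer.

Executing turtle program step by step:
Start: pos=(0,0), heading=0, pen down
RT 180: heading 0 -> 180
RT 90: heading 180 -> 90
FD 2.7: (0,0) -> (0,2.7) [heading=90, draw]
FD 11.3: (0,2.7) -> (0,14) [heading=90, draw]
FD 9.8: (0,14) -> (0,23.8) [heading=90, draw]
Final: pos=(0,23.8), heading=90, 3 segment(s) drawn
Segments drawn: 3

Answer: 3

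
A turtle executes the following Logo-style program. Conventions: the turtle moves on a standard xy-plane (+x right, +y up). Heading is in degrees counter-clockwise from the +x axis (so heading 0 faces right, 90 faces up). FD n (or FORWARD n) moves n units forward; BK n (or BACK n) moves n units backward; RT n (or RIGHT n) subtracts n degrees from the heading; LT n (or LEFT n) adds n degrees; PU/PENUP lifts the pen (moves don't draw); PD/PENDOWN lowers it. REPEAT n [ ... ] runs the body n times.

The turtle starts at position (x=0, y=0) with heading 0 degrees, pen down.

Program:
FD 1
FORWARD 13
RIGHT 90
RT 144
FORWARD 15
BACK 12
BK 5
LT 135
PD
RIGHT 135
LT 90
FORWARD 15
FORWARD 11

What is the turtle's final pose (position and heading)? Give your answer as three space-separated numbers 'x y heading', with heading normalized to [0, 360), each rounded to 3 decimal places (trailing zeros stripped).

Executing turtle program step by step:
Start: pos=(0,0), heading=0, pen down
FD 1: (0,0) -> (1,0) [heading=0, draw]
FD 13: (1,0) -> (14,0) [heading=0, draw]
RT 90: heading 0 -> 270
RT 144: heading 270 -> 126
FD 15: (14,0) -> (5.183,12.135) [heading=126, draw]
BK 12: (5.183,12.135) -> (12.237,2.427) [heading=126, draw]
BK 5: (12.237,2.427) -> (15.176,-1.618) [heading=126, draw]
LT 135: heading 126 -> 261
PD: pen down
RT 135: heading 261 -> 126
LT 90: heading 126 -> 216
FD 15: (15.176,-1.618) -> (3.04,-10.435) [heading=216, draw]
FD 11: (3.04,-10.435) -> (-5.859,-16.9) [heading=216, draw]
Final: pos=(-5.859,-16.9), heading=216, 7 segment(s) drawn

Answer: -5.859 -16.9 216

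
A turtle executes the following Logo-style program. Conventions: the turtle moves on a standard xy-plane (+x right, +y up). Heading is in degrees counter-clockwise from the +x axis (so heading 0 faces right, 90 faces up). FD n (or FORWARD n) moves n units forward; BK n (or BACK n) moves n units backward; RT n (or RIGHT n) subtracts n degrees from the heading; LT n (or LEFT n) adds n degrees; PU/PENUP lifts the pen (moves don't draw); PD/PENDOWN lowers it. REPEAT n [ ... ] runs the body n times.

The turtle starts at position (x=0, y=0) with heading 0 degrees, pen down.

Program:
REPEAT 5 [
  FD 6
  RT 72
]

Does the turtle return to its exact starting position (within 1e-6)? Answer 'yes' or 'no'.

Answer: yes

Derivation:
Executing turtle program step by step:
Start: pos=(0,0), heading=0, pen down
REPEAT 5 [
  -- iteration 1/5 --
  FD 6: (0,0) -> (6,0) [heading=0, draw]
  RT 72: heading 0 -> 288
  -- iteration 2/5 --
  FD 6: (6,0) -> (7.854,-5.706) [heading=288, draw]
  RT 72: heading 288 -> 216
  -- iteration 3/5 --
  FD 6: (7.854,-5.706) -> (3,-9.233) [heading=216, draw]
  RT 72: heading 216 -> 144
  -- iteration 4/5 --
  FD 6: (3,-9.233) -> (-1.854,-5.706) [heading=144, draw]
  RT 72: heading 144 -> 72
  -- iteration 5/5 --
  FD 6: (-1.854,-5.706) -> (0,0) [heading=72, draw]
  RT 72: heading 72 -> 0
]
Final: pos=(0,0), heading=0, 5 segment(s) drawn

Start position: (0, 0)
Final position: (0, 0)
Distance = 0; < 1e-6 -> CLOSED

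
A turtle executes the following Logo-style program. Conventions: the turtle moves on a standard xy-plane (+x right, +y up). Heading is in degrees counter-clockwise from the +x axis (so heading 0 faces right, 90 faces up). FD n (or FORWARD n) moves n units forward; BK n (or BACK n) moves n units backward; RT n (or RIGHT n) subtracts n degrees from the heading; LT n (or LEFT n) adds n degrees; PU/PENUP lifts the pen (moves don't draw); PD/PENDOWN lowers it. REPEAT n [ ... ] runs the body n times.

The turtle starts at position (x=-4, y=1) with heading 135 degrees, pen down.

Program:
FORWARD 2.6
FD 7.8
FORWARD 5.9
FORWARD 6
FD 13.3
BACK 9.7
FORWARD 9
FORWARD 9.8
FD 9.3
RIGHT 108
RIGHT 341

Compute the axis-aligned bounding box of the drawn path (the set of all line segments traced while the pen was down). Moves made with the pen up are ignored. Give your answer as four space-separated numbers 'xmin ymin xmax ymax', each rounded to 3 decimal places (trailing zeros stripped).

Executing turtle program step by step:
Start: pos=(-4,1), heading=135, pen down
FD 2.6: (-4,1) -> (-5.838,2.838) [heading=135, draw]
FD 7.8: (-5.838,2.838) -> (-11.354,8.354) [heading=135, draw]
FD 5.9: (-11.354,8.354) -> (-15.526,12.526) [heading=135, draw]
FD 6: (-15.526,12.526) -> (-19.768,16.768) [heading=135, draw]
FD 13.3: (-19.768,16.768) -> (-29.173,26.173) [heading=135, draw]
BK 9.7: (-29.173,26.173) -> (-22.314,19.314) [heading=135, draw]
FD 9: (-22.314,19.314) -> (-28.678,25.678) [heading=135, draw]
FD 9.8: (-28.678,25.678) -> (-35.608,32.608) [heading=135, draw]
FD 9.3: (-35.608,32.608) -> (-42.184,39.184) [heading=135, draw]
RT 108: heading 135 -> 27
RT 341: heading 27 -> 46
Final: pos=(-42.184,39.184), heading=46, 9 segment(s) drawn

Segment endpoints: x in {-42.184, -35.608, -29.173, -28.678, -22.314, -19.768, -15.526, -11.354, -5.838, -4}, y in {1, 2.838, 8.354, 12.526, 16.768, 19.314, 25.678, 26.173, 32.608, 39.184}
xmin=-42.184, ymin=1, xmax=-4, ymax=39.184

Answer: -42.184 1 -4 39.184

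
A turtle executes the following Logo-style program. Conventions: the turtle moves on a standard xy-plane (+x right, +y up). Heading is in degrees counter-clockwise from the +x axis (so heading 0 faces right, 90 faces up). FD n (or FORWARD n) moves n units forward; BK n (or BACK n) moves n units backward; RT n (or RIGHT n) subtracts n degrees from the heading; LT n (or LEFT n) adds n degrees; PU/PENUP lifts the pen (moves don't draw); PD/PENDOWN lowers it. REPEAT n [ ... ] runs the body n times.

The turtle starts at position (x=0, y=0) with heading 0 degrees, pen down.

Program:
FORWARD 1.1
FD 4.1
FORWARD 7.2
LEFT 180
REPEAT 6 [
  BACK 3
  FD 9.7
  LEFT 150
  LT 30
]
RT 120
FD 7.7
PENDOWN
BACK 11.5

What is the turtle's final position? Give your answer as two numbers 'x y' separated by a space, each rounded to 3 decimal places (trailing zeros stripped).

Answer: 10.5 -3.291

Derivation:
Executing turtle program step by step:
Start: pos=(0,0), heading=0, pen down
FD 1.1: (0,0) -> (1.1,0) [heading=0, draw]
FD 4.1: (1.1,0) -> (5.2,0) [heading=0, draw]
FD 7.2: (5.2,0) -> (12.4,0) [heading=0, draw]
LT 180: heading 0 -> 180
REPEAT 6 [
  -- iteration 1/6 --
  BK 3: (12.4,0) -> (15.4,0) [heading=180, draw]
  FD 9.7: (15.4,0) -> (5.7,0) [heading=180, draw]
  LT 150: heading 180 -> 330
  LT 30: heading 330 -> 0
  -- iteration 2/6 --
  BK 3: (5.7,0) -> (2.7,0) [heading=0, draw]
  FD 9.7: (2.7,0) -> (12.4,0) [heading=0, draw]
  LT 150: heading 0 -> 150
  LT 30: heading 150 -> 180
  -- iteration 3/6 --
  BK 3: (12.4,0) -> (15.4,0) [heading=180, draw]
  FD 9.7: (15.4,0) -> (5.7,0) [heading=180, draw]
  LT 150: heading 180 -> 330
  LT 30: heading 330 -> 0
  -- iteration 4/6 --
  BK 3: (5.7,0) -> (2.7,0) [heading=0, draw]
  FD 9.7: (2.7,0) -> (12.4,0) [heading=0, draw]
  LT 150: heading 0 -> 150
  LT 30: heading 150 -> 180
  -- iteration 5/6 --
  BK 3: (12.4,0) -> (15.4,0) [heading=180, draw]
  FD 9.7: (15.4,0) -> (5.7,0) [heading=180, draw]
  LT 150: heading 180 -> 330
  LT 30: heading 330 -> 0
  -- iteration 6/6 --
  BK 3: (5.7,0) -> (2.7,0) [heading=0, draw]
  FD 9.7: (2.7,0) -> (12.4,0) [heading=0, draw]
  LT 150: heading 0 -> 150
  LT 30: heading 150 -> 180
]
RT 120: heading 180 -> 60
FD 7.7: (12.4,0) -> (16.25,6.668) [heading=60, draw]
PD: pen down
BK 11.5: (16.25,6.668) -> (10.5,-3.291) [heading=60, draw]
Final: pos=(10.5,-3.291), heading=60, 17 segment(s) drawn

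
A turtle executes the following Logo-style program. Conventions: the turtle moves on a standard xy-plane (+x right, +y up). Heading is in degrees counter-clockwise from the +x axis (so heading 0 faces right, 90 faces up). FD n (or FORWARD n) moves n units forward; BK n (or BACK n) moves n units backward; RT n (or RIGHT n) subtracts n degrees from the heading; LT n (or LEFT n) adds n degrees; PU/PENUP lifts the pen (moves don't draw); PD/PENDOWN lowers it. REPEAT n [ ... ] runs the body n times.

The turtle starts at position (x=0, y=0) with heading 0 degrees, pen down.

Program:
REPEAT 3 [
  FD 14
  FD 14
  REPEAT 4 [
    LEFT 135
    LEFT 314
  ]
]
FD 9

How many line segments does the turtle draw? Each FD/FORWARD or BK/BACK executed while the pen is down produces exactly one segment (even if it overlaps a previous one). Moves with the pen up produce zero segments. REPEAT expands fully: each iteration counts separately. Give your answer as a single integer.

Answer: 7

Derivation:
Executing turtle program step by step:
Start: pos=(0,0), heading=0, pen down
REPEAT 3 [
  -- iteration 1/3 --
  FD 14: (0,0) -> (14,0) [heading=0, draw]
  FD 14: (14,0) -> (28,0) [heading=0, draw]
  REPEAT 4 [
    -- iteration 1/4 --
    LT 135: heading 0 -> 135
    LT 314: heading 135 -> 89
    -- iteration 2/4 --
    LT 135: heading 89 -> 224
    LT 314: heading 224 -> 178
    -- iteration 3/4 --
    LT 135: heading 178 -> 313
    LT 314: heading 313 -> 267
    -- iteration 4/4 --
    LT 135: heading 267 -> 42
    LT 314: heading 42 -> 356
  ]
  -- iteration 2/3 --
  FD 14: (28,0) -> (41.966,-0.977) [heading=356, draw]
  FD 14: (41.966,-0.977) -> (55.932,-1.953) [heading=356, draw]
  REPEAT 4 [
    -- iteration 1/4 --
    LT 135: heading 356 -> 131
    LT 314: heading 131 -> 85
    -- iteration 2/4 --
    LT 135: heading 85 -> 220
    LT 314: heading 220 -> 174
    -- iteration 3/4 --
    LT 135: heading 174 -> 309
    LT 314: heading 309 -> 263
    -- iteration 4/4 --
    LT 135: heading 263 -> 38
    LT 314: heading 38 -> 352
  ]
  -- iteration 3/3 --
  FD 14: (55.932,-1.953) -> (69.796,-3.902) [heading=352, draw]
  FD 14: (69.796,-3.902) -> (83.659,-5.85) [heading=352, draw]
  REPEAT 4 [
    -- iteration 1/4 --
    LT 135: heading 352 -> 127
    LT 314: heading 127 -> 81
    -- iteration 2/4 --
    LT 135: heading 81 -> 216
    LT 314: heading 216 -> 170
    -- iteration 3/4 --
    LT 135: heading 170 -> 305
    LT 314: heading 305 -> 259
    -- iteration 4/4 --
    LT 135: heading 259 -> 34
    LT 314: heading 34 -> 348
  ]
]
FD 9: (83.659,-5.85) -> (92.463,-7.721) [heading=348, draw]
Final: pos=(92.463,-7.721), heading=348, 7 segment(s) drawn
Segments drawn: 7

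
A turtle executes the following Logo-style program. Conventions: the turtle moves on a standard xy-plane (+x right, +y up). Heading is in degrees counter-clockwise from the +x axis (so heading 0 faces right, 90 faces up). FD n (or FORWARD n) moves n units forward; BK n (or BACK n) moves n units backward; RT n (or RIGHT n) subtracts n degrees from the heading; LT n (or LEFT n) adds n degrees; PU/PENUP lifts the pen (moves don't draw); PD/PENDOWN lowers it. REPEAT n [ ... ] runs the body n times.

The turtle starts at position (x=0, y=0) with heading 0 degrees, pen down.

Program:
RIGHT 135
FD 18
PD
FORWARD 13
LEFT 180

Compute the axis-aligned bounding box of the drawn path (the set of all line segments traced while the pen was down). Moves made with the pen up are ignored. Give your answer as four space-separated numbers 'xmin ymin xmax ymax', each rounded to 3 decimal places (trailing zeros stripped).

Answer: -21.92 -21.92 0 0

Derivation:
Executing turtle program step by step:
Start: pos=(0,0), heading=0, pen down
RT 135: heading 0 -> 225
FD 18: (0,0) -> (-12.728,-12.728) [heading=225, draw]
PD: pen down
FD 13: (-12.728,-12.728) -> (-21.92,-21.92) [heading=225, draw]
LT 180: heading 225 -> 45
Final: pos=(-21.92,-21.92), heading=45, 2 segment(s) drawn

Segment endpoints: x in {-21.92, -12.728, 0}, y in {-21.92, -12.728, 0}
xmin=-21.92, ymin=-21.92, xmax=0, ymax=0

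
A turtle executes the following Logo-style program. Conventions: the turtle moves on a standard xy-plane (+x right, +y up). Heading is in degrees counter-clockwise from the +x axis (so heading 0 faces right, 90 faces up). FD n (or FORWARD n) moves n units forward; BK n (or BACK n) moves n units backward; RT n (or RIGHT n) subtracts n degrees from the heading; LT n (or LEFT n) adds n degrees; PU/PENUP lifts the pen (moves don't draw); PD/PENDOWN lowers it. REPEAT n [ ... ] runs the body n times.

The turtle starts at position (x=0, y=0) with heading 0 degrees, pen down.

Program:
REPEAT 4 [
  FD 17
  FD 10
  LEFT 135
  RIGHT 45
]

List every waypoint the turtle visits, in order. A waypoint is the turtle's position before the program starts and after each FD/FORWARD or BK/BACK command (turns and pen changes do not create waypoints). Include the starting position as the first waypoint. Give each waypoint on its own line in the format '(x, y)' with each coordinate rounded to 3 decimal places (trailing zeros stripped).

Answer: (0, 0)
(17, 0)
(27, 0)
(27, 17)
(27, 27)
(10, 27)
(0, 27)
(0, 10)
(0, 0)

Derivation:
Executing turtle program step by step:
Start: pos=(0,0), heading=0, pen down
REPEAT 4 [
  -- iteration 1/4 --
  FD 17: (0,0) -> (17,0) [heading=0, draw]
  FD 10: (17,0) -> (27,0) [heading=0, draw]
  LT 135: heading 0 -> 135
  RT 45: heading 135 -> 90
  -- iteration 2/4 --
  FD 17: (27,0) -> (27,17) [heading=90, draw]
  FD 10: (27,17) -> (27,27) [heading=90, draw]
  LT 135: heading 90 -> 225
  RT 45: heading 225 -> 180
  -- iteration 3/4 --
  FD 17: (27,27) -> (10,27) [heading=180, draw]
  FD 10: (10,27) -> (0,27) [heading=180, draw]
  LT 135: heading 180 -> 315
  RT 45: heading 315 -> 270
  -- iteration 4/4 --
  FD 17: (0,27) -> (0,10) [heading=270, draw]
  FD 10: (0,10) -> (0,0) [heading=270, draw]
  LT 135: heading 270 -> 45
  RT 45: heading 45 -> 0
]
Final: pos=(0,0), heading=0, 8 segment(s) drawn
Waypoints (9 total):
(0, 0)
(17, 0)
(27, 0)
(27, 17)
(27, 27)
(10, 27)
(0, 27)
(0, 10)
(0, 0)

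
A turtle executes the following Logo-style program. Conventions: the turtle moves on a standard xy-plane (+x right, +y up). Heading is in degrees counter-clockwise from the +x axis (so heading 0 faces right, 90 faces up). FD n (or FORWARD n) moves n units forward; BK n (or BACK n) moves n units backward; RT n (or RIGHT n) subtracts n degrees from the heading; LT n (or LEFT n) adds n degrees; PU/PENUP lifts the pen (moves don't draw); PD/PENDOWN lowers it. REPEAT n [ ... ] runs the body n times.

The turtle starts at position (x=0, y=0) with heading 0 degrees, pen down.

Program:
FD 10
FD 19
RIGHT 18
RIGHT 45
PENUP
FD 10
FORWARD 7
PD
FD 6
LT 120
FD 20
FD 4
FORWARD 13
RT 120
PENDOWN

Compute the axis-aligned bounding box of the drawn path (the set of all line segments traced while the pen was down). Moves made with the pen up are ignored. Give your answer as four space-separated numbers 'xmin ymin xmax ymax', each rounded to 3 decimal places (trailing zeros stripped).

Answer: 0 -20.493 59.593 10.538

Derivation:
Executing turtle program step by step:
Start: pos=(0,0), heading=0, pen down
FD 10: (0,0) -> (10,0) [heading=0, draw]
FD 19: (10,0) -> (29,0) [heading=0, draw]
RT 18: heading 0 -> 342
RT 45: heading 342 -> 297
PU: pen up
FD 10: (29,0) -> (33.54,-8.91) [heading=297, move]
FD 7: (33.54,-8.91) -> (36.718,-15.147) [heading=297, move]
PD: pen down
FD 6: (36.718,-15.147) -> (39.442,-20.493) [heading=297, draw]
LT 120: heading 297 -> 57
FD 20: (39.442,-20.493) -> (50.335,-3.72) [heading=57, draw]
FD 4: (50.335,-3.72) -> (52.513,-0.365) [heading=57, draw]
FD 13: (52.513,-0.365) -> (59.593,10.538) [heading=57, draw]
RT 120: heading 57 -> 297
PD: pen down
Final: pos=(59.593,10.538), heading=297, 6 segment(s) drawn

Segment endpoints: x in {0, 10, 29, 36.718, 39.442, 50.335, 52.513, 59.593}, y in {-20.493, -15.147, -3.72, -0.365, 0, 10.538}
xmin=0, ymin=-20.493, xmax=59.593, ymax=10.538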